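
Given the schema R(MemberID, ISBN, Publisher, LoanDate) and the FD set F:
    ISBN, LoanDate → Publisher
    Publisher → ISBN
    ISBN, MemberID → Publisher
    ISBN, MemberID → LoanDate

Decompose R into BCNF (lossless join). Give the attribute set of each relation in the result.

{ISBN, LoanDate, MemberID}; {ISBN, Publisher}; {LoanDate, Publisher}

Candidate keys of the original relation: {ISBN, MemberID}, {MemberID, Publisher}.
Within {ISBN, LoanDate, MemberID, Publisher}: {ISBN, LoanDate}⁺ ∩ {ISBN, LoanDate, MemberID, Publisher} = {ISBN, LoanDate, Publisher}, not the whole set, so ISBN, LoanDate → Publisher violates BCNF; decompose into {ISBN, LoanDate, Publisher} and {ISBN, LoanDate, MemberID}.
Within {ISBN, LoanDate, Publisher}: {Publisher}⁺ ∩ {ISBN, LoanDate, Publisher} = {ISBN, Publisher}, not the whole set, so Publisher → ISBN violates BCNF; decompose into {ISBN, Publisher} and {LoanDate, Publisher}.
{ISBN, Publisher}: every determinant is a superkey — BCNF.
{LoanDate, Publisher}: every determinant is a superkey — BCNF.
{ISBN, LoanDate, MemberID}: every determinant is a superkey — BCNF.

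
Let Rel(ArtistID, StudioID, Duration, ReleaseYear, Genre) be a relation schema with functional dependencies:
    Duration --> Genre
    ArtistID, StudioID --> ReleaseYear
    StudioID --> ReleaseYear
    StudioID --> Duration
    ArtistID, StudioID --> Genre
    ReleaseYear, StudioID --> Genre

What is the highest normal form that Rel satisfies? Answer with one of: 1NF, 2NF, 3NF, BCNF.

Candidate key: {ArtistID, StudioID}. Prime attributes: {ArtistID, StudioID}.
Duration --> Genre breaks BCNF: {Duration}⁺ = {Duration, Genre}, so {Duration} is not a superkey.
Because {Genre} is non-prime and the left side of Duration --> Genre is not a superkey, the relation is not in 3NF.
Since {StudioID} ⊂ {ArtistID, StudioID} and {StudioID}⁺ ⊇ {Duration, Genre, ReleaseYear} with {Duration, Genre, ReleaseYear} non-prime, there is a partial dependency; 2NF fails.

1NF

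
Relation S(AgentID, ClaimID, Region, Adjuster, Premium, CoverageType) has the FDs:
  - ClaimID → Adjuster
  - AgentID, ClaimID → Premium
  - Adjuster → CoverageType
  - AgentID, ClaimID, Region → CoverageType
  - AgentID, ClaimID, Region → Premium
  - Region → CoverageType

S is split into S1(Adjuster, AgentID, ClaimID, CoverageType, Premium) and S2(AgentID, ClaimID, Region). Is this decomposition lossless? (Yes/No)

Yes

Common attributes: {AgentID, ClaimID}; their closure is {Adjuster, AgentID, ClaimID, CoverageType, Premium}.
This includes all of S1, so the common attributes are a superkey of S1 — the join is lossless.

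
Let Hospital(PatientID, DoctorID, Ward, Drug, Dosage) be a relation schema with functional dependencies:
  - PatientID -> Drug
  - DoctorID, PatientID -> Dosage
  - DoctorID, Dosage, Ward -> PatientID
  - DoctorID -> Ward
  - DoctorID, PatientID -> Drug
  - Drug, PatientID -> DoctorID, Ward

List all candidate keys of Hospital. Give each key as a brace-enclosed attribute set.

{DoctorID, Dosage}, {PatientID}

{PatientID} is a candidate key since {PatientID}⁺ = {DoctorID, Dosage, Drug, PatientID, Ward} covers every attribute.
{DoctorID, Dosage} is a candidate key since {DoctorID, Dosage}⁺ = {DoctorID, Dosage, Drug, PatientID, Ward} covers every attribute.
These are minimal and exhaustive — every other superkey contains one of them.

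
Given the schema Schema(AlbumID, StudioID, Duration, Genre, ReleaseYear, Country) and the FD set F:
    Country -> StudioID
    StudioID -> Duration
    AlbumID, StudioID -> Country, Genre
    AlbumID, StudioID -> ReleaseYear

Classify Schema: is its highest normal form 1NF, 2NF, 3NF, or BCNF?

Candidate keys: {AlbumID, Country}, {AlbumID, StudioID}. Prime attributes: {AlbumID, Country, StudioID}.
For Country -> StudioID we have {Country}⁺ = {Country, Duration, StudioID}; {Country} is not a superkey, so BCNF fails.
StudioID -> Duration has non-prime {Duration} on the right and a non-superkey on the left, so 3NF fails.
{Country} is a proper subset of the key {AlbumID, Country}, and {Country}⁺ contains the non-prime attribute {Duration} — a partial dependency, so 2NF is violated.

1NF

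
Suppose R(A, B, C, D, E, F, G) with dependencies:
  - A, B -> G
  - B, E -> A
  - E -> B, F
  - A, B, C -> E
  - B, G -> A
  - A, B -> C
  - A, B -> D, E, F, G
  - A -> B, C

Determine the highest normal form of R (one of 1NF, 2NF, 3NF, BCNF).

Candidate keys: {A}, {B, G}, {E}. Prime attributes: {A, B, E, G}.
The left-hand side of every FD is a superkey, so BCNF is satisfied.

BCNF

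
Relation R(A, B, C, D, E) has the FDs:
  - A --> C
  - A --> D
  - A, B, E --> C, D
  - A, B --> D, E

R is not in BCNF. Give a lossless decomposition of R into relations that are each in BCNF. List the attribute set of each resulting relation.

{A, B, E}; {A, C, D}

Candidate key of the original relation: {A, B}.
Within {A, B, C, D, E}: {A}⁺ ∩ {A, B, C, D, E} = {A, C, D}, not the whole set, so A --> C, D violates BCNF; decompose into {A, C, D} and {A, B, E}.
{A, C, D} is in BCNF.
{A, B, E} is in BCNF.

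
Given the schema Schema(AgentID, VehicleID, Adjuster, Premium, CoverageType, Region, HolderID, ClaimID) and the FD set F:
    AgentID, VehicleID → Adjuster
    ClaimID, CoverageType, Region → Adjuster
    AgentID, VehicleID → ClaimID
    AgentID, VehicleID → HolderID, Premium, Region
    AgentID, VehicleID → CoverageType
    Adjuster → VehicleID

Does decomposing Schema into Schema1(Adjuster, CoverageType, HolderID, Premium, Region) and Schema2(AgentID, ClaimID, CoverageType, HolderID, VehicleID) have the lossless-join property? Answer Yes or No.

No

Common attributes: {CoverageType, HolderID}; their closure is {CoverageType, HolderID}.
Neither Schema1 nor Schema2 is contained in that closure, so the decomposition is lossy.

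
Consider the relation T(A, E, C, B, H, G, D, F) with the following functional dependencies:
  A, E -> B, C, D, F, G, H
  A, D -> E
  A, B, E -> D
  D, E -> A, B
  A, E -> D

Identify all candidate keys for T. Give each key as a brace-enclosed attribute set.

{A, D}⁺ = {A, B, C, D, E, F, G, H} — all of the relation — so {A, D} is a candidate key.
{A, E}⁺ = {A, B, C, D, E, F, G, H} — all of the relation — so {A, E} is a candidate key.
{D, E}⁺ = {A, B, C, D, E, F, G, H} — all of the relation — so {D, E} is a candidate key.
No proper subset of any of these is a key, and no other minimal superkey exists.

{A, D}, {A, E}, {D, E}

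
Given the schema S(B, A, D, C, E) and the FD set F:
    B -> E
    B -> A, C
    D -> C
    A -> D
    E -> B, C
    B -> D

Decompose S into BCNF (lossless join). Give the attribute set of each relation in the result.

Candidate keys of the original relation: {B}, {E}.
Within {A, B, C, D, E}: {D}⁺ ∩ {A, B, C, D, E} = {C, D}, not the whole set, so D -> C violates BCNF; decompose into {C, D} and {A, B, D, E}.
{C, D} has no BCNF violation.
Within {A, B, D, E}: {A}⁺ ∩ {A, B, D, E} = {A, D}, not the whole set, so A -> D violates BCNF; decompose into {A, D} and {A, B, E}.
{A, D} has no BCNF violation.
{A, B, E} has no BCNF violation.

{A, B, E}; {A, D}; {C, D}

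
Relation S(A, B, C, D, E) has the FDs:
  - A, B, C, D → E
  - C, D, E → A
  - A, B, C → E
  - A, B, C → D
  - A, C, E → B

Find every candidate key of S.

{A, B, C}, {A, C, E}, {C, D, E}

No FD produces {C}, so it must be in every candidate key.
Closure of {A, B, C} is {A, B, C, D, E}, the whole schema; {A, B, C} is a candidate key.
Closure of {A, C, E} is {A, B, C, D, E}, the whole schema; {A, C, E} is a candidate key.
Closure of {C, D, E} is {A, B, C, D, E}, the whole schema; {C, D, E} is a candidate key.
No proper subset of any of these is a key, and no other minimal superkey exists.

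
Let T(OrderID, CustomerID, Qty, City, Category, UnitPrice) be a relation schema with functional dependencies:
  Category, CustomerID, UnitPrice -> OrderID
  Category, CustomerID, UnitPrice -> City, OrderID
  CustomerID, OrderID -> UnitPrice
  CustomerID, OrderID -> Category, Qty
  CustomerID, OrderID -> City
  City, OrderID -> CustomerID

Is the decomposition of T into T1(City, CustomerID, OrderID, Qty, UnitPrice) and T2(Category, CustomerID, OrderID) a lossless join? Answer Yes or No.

Yes

T1 ∩ T2 = {CustomerID, OrderID}; its closure under F is {Category, City, CustomerID, OrderID, Qty, UnitPrice}.
T1 is contained in that closure, so T1 ∩ T2 -> T1 holds and the join is lossless.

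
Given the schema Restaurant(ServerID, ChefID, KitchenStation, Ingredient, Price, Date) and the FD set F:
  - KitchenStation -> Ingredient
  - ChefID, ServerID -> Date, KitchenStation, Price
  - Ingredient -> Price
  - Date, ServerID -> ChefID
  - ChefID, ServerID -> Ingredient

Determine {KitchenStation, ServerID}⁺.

{Ingredient, KitchenStation, Price, ServerID}

Start with {KitchenStation, ServerID}.
KitchenStation -> Ingredient applies; add {Ingredient} → now {Ingredient, KitchenStation, ServerID}.
Ingredient -> Price applies; add {Price} → now {Ingredient, KitchenStation, Price, ServerID}.
No further FD applies.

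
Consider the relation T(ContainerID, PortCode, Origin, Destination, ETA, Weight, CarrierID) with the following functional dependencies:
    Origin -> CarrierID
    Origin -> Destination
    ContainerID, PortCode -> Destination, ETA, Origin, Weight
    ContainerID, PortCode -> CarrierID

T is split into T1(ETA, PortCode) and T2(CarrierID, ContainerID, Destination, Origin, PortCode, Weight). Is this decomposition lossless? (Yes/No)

T1 ∩ T2 = {PortCode}; its closure under F is {PortCode}.
Neither T1 nor T2 is contained in that closure, so the decomposition is lossy.

No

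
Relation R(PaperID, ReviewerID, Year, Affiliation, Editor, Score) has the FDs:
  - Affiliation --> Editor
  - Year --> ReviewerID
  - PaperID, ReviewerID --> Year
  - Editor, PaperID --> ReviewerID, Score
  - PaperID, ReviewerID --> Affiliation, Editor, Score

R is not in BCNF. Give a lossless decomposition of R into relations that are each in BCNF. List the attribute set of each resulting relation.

{Affiliation, Editor}; {Affiliation, PaperID, Score, Year}; {ReviewerID, Year}

Candidate keys of the original relation: {Affiliation, PaperID}, {Editor, PaperID}, {PaperID, ReviewerID}, {PaperID, Year}.
Within {Affiliation, Editor, PaperID, ReviewerID, Score, Year}: {Affiliation}⁺ ∩ {Affiliation, Editor, PaperID, ReviewerID, Score, Year} = {Affiliation, Editor}, not the whole set, so Affiliation --> Editor violates BCNF; decompose into {Affiliation, Editor} and {Affiliation, PaperID, ReviewerID, Score, Year}.
{Affiliation, Editor} has no BCNF violation.
Within {Affiliation, PaperID, ReviewerID, Score, Year}: {Year}⁺ ∩ {Affiliation, PaperID, ReviewerID, Score, Year} = {ReviewerID, Year}, not the whole set, so Year --> ReviewerID violates BCNF; decompose into {ReviewerID, Year} and {Affiliation, PaperID, Score, Year}.
{ReviewerID, Year} has no BCNF violation.
{Affiliation, PaperID, Score, Year} has no BCNF violation.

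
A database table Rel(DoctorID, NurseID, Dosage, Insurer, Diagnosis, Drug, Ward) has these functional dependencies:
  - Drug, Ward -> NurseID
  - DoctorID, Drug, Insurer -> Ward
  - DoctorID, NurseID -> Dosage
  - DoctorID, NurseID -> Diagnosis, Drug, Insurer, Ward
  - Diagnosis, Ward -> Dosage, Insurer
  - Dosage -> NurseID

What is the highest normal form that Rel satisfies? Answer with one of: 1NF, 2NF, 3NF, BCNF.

3NF

Candidate keys: {Diagnosis, DoctorID, Ward}, {DoctorID, Dosage}, {DoctorID, Drug, Insurer}, {DoctorID, Drug, Ward}, {DoctorID, NurseID}. Prime attributes: {Diagnosis, DoctorID, Dosage, Drug, Insurer, NurseID, Ward}.
Drug, Ward -> NurseID: {Drug, Ward}⁺ = {Drug, NurseID, Ward}, which is not all of the attributes, so the left side is not a superkey — BCNF is violated.
Its right-hand attributes {NurseID} are all prime, as are those of every other non-superkey FD — the relation is in 3NF.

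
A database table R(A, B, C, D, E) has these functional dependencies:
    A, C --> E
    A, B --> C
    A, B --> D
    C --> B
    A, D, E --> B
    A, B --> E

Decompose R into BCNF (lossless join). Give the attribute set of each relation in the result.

Candidate keys of the original relation: {A, B}, {A, C}, {A, D, E}.
In {A, B, C, D, E}, {C} is not a superkey ({C}⁺ restricted to this set is {B, C}), so split on C --> B into {B, C} and {A, C, D, E}.
{B, C} has no BCNF violation.
{A, C, D, E} has no BCNF violation.

{A, C, D, E}; {B, C}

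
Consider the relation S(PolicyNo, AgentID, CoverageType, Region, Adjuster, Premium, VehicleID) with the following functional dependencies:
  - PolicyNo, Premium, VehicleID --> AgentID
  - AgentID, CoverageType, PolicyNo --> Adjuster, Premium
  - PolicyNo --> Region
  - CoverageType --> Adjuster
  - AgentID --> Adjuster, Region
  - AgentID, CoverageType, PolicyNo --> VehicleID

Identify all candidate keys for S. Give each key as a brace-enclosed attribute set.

No FD produces {CoverageType, PolicyNo}, so they must be in every candidate key.
Closure of {AgentID, CoverageType, PolicyNo} is {Adjuster, AgentID, CoverageType, PolicyNo, Premium, Region, VehicleID}, the whole schema; {AgentID, CoverageType, PolicyNo} is a candidate key.
Closure of {CoverageType, PolicyNo, Premium, VehicleID} is {Adjuster, AgentID, CoverageType, PolicyNo, Premium, Region, VehicleID}, the whole schema; {CoverageType, PolicyNo, Premium, VehicleID} is a candidate key.
Any other superkey properly contains one of these, so there are no further candidate keys.

{AgentID, CoverageType, PolicyNo}, {CoverageType, PolicyNo, Premium, VehicleID}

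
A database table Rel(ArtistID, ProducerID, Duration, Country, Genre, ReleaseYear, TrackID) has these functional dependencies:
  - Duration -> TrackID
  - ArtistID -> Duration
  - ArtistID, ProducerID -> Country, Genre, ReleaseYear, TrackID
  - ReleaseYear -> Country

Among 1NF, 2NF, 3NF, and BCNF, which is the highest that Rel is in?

1NF

Candidate key: {ArtistID, ProducerID}. Prime attributes: {ArtistID, ProducerID}.
Duration -> TrackID: {Duration}⁺ = {Duration, TrackID}, which is not all of the attributes, so the left side is not a superkey — BCNF is violated.
Duration -> TrackID has non-prime {TrackID} on the right and a non-superkey on the left, so 3NF fails.
The proper key subset {ArtistID} of {ArtistID, ProducerID} determines non-prime {Duration, TrackID}, so the relation is not even in 2NF.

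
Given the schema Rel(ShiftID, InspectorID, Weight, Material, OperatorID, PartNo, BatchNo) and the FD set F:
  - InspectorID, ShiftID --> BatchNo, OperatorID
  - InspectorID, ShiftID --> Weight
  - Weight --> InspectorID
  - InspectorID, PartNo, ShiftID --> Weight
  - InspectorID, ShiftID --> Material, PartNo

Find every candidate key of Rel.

{InspectorID, ShiftID}, {ShiftID, Weight}

Attributes never on any right-hand side: {ShiftID} — every candidate key must contain it.
{InspectorID, ShiftID} is a candidate key since {InspectorID, ShiftID}⁺ = {BatchNo, InspectorID, Material, OperatorID, PartNo, ShiftID, Weight} covers every attribute.
{ShiftID, Weight} is a candidate key since {ShiftID, Weight}⁺ = {BatchNo, InspectorID, Material, OperatorID, PartNo, ShiftID, Weight} covers every attribute.
Any other superkey properly contains one of these, so there are no further candidate keys.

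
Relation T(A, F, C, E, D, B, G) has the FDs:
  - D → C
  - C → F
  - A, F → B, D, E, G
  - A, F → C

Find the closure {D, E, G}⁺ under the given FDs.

{C, D, E, F, G}

Start with {D, E, G}.
D → C applies; add {C} → now {C, D, E, G}.
C → F applies; add {F} → now {C, D, E, F, G}.
No further FD applies.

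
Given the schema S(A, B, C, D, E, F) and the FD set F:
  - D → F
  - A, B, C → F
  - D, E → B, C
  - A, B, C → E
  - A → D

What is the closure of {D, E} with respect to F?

Start with {D, E}.
D → F applies; add {F} → now {D, E, F}.
D, E → B, C applies; add {B, C} → now {B, C, D, E, F}.
No further FD applies.

{B, C, D, E, F}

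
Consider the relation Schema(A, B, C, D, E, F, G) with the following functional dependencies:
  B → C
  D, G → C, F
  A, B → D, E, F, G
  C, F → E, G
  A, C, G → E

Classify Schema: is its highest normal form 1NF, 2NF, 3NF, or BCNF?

Candidate key: {A, B}. Prime attributes: {A, B}.
B → C: {B}⁺ = {B, C}, which is not all of the attributes, so the left side is not a superkey — BCNF is violated.
B → C determines the non-prime attribute {C} from a non-superkey — 3NF is violated.
The proper key subset {B} of {A, B} determines non-prime {C}, so the relation is not even in 2NF.

1NF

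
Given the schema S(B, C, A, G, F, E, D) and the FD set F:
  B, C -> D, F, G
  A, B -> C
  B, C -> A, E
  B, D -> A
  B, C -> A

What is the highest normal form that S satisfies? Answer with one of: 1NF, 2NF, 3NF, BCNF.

BCNF

Candidate keys: {A, B}, {B, C}, {B, D}. Prime attributes: {A, B, C, D}.
The left-hand side of every FD is a superkey, so BCNF is satisfied.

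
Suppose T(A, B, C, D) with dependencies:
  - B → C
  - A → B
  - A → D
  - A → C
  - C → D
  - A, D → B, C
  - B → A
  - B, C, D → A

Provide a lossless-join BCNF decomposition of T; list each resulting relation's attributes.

Candidate keys of the original relation: {A}, {B}.
Within {A, B, C, D}: {C}⁺ ∩ {A, B, C, D} = {C, D}, not the whole set, so C → D violates BCNF; decompose into {C, D} and {A, B, C}.
{C, D} has no BCNF violation.
{A, B, C} has no BCNF violation.

{A, B, C}; {C, D}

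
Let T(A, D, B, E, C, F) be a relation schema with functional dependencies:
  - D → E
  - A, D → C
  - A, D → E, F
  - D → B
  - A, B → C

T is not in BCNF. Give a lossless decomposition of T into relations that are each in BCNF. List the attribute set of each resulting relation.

Candidate key of the original relation: {A, D}.
Within {A, B, C, D, E, F}: {D}⁺ ∩ {A, B, C, D, E, F} = {B, D, E}, not the whole set, so D → B, E violates BCNF; decompose into {B, D, E} and {A, C, D, F}.
{B, D, E}: every determinant is a superkey — BCNF.
{A, C, D, F}: every determinant is a superkey — BCNF.

{A, C, D, F}; {B, D, E}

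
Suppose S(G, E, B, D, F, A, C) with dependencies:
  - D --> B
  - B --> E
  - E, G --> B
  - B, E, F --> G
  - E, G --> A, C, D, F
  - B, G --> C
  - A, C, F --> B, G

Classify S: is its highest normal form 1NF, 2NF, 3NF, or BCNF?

3NF

Candidate keys: {A, C, F}, {B, F}, {B, G}, {D, F}, {D, G}, {E, G}. Prime attributes: {A, B, C, D, E, F, G}.
D --> B breaks BCNF: {D}⁺ = {B, D, E}, so {D} is not a superkey.
Since {B} ⊆ prime attributes and every other non-superkey FD also has a prime right side, the schema is in 3NF.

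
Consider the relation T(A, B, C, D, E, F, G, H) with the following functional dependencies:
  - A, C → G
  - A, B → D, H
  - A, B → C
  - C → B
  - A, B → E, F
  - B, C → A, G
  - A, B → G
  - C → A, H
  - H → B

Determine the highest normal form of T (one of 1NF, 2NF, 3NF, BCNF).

Candidate keys: {A, B}, {A, H}, {C}. Prime attributes: {A, B, C, H}.
H → B breaks BCNF: {H}⁺ = {B, H}, so {H} is not a superkey.
But every attribute on its right side ({B}) is prime, and the same holds for every other non-superkey FD, so 3NF still holds.

3NF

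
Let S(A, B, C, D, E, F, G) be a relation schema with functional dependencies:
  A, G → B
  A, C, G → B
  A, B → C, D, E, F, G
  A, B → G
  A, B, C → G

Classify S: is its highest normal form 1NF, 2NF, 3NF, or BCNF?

Candidate keys: {A, B}, {A, G}. Prime attributes: {A, B, G}.
The left-hand side of every FD is a superkey, so BCNF is satisfied.

BCNF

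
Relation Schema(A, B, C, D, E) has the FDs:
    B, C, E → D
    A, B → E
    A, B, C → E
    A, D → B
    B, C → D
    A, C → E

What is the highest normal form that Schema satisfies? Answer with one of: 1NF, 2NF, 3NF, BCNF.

Candidate keys: {A, B, C}, {A, C, D}. Prime attributes: {A, B, C, D}.
For B, C, E → D we have {B, C, E}⁺ = {B, C, D, E}; {B, C, E} is not a superkey, so BCNF fails.
A, B → E has non-prime {E} on the right and a non-superkey on the left, so 3NF fails.
{A, B} is a proper subset of the key {A, B, C}, and {A, B}⁺ contains the non-prime attribute {E} — a partial dependency, so 2NF is violated.

1NF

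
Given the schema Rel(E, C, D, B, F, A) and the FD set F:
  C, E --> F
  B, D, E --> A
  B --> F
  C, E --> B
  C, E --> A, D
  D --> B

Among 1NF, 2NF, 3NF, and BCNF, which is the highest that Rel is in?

Candidate key: {C, E}. Prime attributes: {C, E}.
For B, D, E --> A we have {B, D, E}⁺ = {A, B, D, E, F}; {B, D, E} is not a superkey, so BCNF fails.
B, D, E --> A has non-prime {A} on the right and a non-superkey on the left, so 3NF fails.
No proper subset of a key has a non-prime attribute in its closure, so there is no partial dependency; 2NF holds.

2NF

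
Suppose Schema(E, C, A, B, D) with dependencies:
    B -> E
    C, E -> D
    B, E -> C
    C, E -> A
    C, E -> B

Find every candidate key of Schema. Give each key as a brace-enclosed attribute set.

{B}⁺ = {A, B, C, D, E} — all of the relation — so {B} is a candidate key.
{C, E}⁺ = {A, B, C, D, E} — all of the relation — so {C, E} is a candidate key.
No proper subset of any of these is a key, and no other minimal superkey exists.

{B}, {C, E}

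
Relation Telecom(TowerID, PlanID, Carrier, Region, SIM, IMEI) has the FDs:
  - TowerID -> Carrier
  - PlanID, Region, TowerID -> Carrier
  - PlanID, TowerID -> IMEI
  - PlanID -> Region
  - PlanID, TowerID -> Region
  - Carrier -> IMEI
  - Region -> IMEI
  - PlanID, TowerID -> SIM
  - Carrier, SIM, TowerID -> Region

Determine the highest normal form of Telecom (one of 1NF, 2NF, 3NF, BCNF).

1NF

Candidate key: {PlanID, TowerID}. Prime attributes: {PlanID, TowerID}.
TowerID -> Carrier breaks BCNF: {TowerID}⁺ = {Carrier, IMEI, TowerID}, so {TowerID} is not a superkey.
TowerID -> Carrier determines the non-prime attribute {Carrier} from a non-superkey — 3NF is violated.
{PlanID} is a proper subset of the key {PlanID, TowerID}, and {PlanID}⁺ contains the non-prime attributes {IMEI, Region} — a partial dependency, so 2NF is violated.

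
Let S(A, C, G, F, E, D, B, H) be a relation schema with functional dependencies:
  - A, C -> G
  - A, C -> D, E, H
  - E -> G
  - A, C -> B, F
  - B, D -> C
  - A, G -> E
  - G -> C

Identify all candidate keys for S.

{A, B, D}, {A, C}, {A, E}, {A, G}

No FD produces {A}, so it must be in every candidate key.
{A, C} is a candidate key since {A, C}⁺ = {A, B, C, D, E, F, G, H} covers every attribute.
{A, E} is a candidate key since {A, E}⁺ = {A, B, C, D, E, F, G, H} covers every attribute.
{A, G} is a candidate key since {A, G}⁺ = {A, B, C, D, E, F, G, H} covers every attribute.
{A, B, D} is a candidate key since {A, B, D}⁺ = {A, B, C, D, E, F, G, H} covers every attribute.
No proper subset of any of these is a key, and no other minimal superkey exists.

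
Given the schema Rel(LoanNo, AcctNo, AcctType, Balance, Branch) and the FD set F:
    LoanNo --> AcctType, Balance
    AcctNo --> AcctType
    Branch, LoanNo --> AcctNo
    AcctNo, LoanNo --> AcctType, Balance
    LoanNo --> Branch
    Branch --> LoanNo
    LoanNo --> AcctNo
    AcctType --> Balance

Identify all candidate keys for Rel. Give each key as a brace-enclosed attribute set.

{Branch}, {LoanNo}

{Branch}⁺ = {AcctNo, AcctType, Balance, Branch, LoanNo} — all of the relation — so {Branch} is a candidate key.
{LoanNo}⁺ = {AcctNo, AcctType, Balance, Branch, LoanNo} — all of the relation — so {LoanNo} is a candidate key.
No proper subset of any of these is a key, and no other minimal superkey exists.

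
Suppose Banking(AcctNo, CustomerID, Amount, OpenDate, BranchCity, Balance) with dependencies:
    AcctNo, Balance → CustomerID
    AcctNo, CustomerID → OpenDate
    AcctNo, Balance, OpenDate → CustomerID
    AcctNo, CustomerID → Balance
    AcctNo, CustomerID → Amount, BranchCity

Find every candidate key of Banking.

Attributes never on any right-hand side: {AcctNo} — every candidate key must contain it.
{AcctNo, Balance}⁺ = {AcctNo, Amount, Balance, BranchCity, CustomerID, OpenDate} — all of the relation — so {AcctNo, Balance} is a candidate key.
{AcctNo, CustomerID}⁺ = {AcctNo, Amount, Balance, BranchCity, CustomerID, OpenDate} — all of the relation — so {AcctNo, CustomerID} is a candidate key.
No proper subset of any of these is a key, and no other minimal superkey exists.

{AcctNo, Balance}, {AcctNo, CustomerID}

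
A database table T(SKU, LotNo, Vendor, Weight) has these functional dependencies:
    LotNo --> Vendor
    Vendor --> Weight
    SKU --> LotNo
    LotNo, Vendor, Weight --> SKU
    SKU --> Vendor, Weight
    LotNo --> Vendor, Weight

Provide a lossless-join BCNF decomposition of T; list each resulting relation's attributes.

{LotNo, SKU, Vendor}; {Vendor, Weight}

Candidate keys of the original relation: {LotNo}, {SKU}.
{LotNo, SKU, Vendor, Weight}: {Vendor} determines {Vendor, Weight} here but is not a superkey — split on Vendor --> Weight, giving {Vendor, Weight} and {LotNo, SKU, Vendor}.
{Vendor, Weight}: every determinant is a superkey — BCNF.
{LotNo, SKU, Vendor}: every determinant is a superkey — BCNF.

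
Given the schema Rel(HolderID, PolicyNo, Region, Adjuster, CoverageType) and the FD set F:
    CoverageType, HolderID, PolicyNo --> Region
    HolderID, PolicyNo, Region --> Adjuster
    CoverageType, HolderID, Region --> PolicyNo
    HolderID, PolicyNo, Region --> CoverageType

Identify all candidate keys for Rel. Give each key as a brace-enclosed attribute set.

{CoverageType, HolderID, PolicyNo}, {CoverageType, HolderID, Region}, {HolderID, PolicyNo, Region}

{HolderID} never appears on the right of any FD, so every key must include it.
{CoverageType, HolderID, PolicyNo}⁺ = {Adjuster, CoverageType, HolderID, PolicyNo, Region}, which is every attribute, so {CoverageType, HolderID, PolicyNo} is a candidate key.
{CoverageType, HolderID, Region}⁺ = {Adjuster, CoverageType, HolderID, PolicyNo, Region}, which is every attribute, so {CoverageType, HolderID, Region} is a candidate key.
{HolderID, PolicyNo, Region}⁺ = {Adjuster, CoverageType, HolderID, PolicyNo, Region}, which is every attribute, so {HolderID, PolicyNo, Region} is a candidate key.
These are minimal and exhaustive — every other superkey contains one of them.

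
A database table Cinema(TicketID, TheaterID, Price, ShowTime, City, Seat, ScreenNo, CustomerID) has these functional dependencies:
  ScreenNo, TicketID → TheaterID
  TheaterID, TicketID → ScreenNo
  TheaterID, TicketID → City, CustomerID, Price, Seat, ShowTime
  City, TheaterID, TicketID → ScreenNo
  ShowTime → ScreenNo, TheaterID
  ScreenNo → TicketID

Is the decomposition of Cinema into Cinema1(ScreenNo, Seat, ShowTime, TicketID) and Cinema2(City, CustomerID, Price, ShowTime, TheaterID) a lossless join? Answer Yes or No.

Yes

Cinema1 ∩ Cinema2 = {ShowTime}; its closure under F is {City, CustomerID, Price, ScreenNo, Seat, ShowTime, TheaterID, TicketID}.
This includes all of Cinema1, so the common attributes are a superkey of Cinema1 — the join is lossless.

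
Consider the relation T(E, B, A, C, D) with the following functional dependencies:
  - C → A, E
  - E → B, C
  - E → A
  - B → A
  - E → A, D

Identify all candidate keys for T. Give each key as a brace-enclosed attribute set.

{C}, {E}

{C}⁺ = {A, B, C, D, E} — all of the relation — so {C} is a candidate key.
{E}⁺ = {A, B, C, D, E} — all of the relation — so {E} is a candidate key.
Any other superkey properly contains one of these, so there are no further candidate keys.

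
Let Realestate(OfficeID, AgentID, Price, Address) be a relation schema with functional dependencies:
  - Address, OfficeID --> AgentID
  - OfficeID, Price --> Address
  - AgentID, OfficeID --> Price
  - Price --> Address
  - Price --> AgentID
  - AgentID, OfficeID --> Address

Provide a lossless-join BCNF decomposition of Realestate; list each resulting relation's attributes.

{Address, AgentID, Price}; {OfficeID, Price}

Candidate keys of the original relation: {Address, OfficeID}, {AgentID, OfficeID}, {OfficeID, Price}.
{Address, AgentID, OfficeID, Price}: {Price} determines {Address, AgentID, Price} here but is not a superkey — split on Price --> Address, AgentID, giving {Address, AgentID, Price} and {OfficeID, Price}.
{Address, AgentID, Price}: every determinant is a superkey — BCNF.
{OfficeID, Price}: every determinant is a superkey — BCNF.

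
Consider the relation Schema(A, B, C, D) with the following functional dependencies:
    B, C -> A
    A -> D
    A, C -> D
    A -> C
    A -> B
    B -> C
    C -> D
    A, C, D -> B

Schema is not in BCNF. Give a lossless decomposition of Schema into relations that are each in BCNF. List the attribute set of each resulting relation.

Candidate keys of the original relation: {A}, {B}.
In {A, B, C, D}, {C} is not a superkey ({C}⁺ restricted to this set is {C, D}), so split on C -> D into {C, D} and {A, B, C}.
{C, D} has no BCNF violation.
{A, B, C} has no BCNF violation.

{A, B, C}; {C, D}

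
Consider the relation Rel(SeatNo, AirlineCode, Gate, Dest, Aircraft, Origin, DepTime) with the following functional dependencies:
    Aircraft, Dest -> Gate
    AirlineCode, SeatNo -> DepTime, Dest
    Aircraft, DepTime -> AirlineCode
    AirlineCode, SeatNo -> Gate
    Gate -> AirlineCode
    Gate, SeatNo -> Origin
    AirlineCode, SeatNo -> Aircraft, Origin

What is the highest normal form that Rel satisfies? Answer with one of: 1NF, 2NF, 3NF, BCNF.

3NF

Candidate keys: {Aircraft, DepTime, SeatNo}, {Aircraft, Dest, SeatNo}, {AirlineCode, SeatNo}, {Gate, SeatNo}. Prime attributes: {Aircraft, AirlineCode, DepTime, Dest, Gate, SeatNo}.
Aircraft, Dest -> Gate: {Aircraft, Dest}⁺ = {Aircraft, AirlineCode, Dest, Gate}, which is not all of the attributes, so the left side is not a superkey — BCNF is violated.
Since {Gate} ⊆ prime attributes and every other non-superkey FD also has a prime right side, the schema is in 3NF.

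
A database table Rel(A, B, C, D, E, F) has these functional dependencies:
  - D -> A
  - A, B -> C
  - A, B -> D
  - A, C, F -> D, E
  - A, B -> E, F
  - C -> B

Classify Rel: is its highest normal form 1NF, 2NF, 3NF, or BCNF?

3NF

Candidate keys: {A, B}, {A, C}, {B, D}, {C, D}. Prime attributes: {A, B, C, D}.
For D -> A we have {D}⁺ = {A, D}; {D} is not a superkey, so BCNF fails.
Its right-hand attributes {A} are all prime, as are those of every other non-superkey FD — the relation is in 3NF.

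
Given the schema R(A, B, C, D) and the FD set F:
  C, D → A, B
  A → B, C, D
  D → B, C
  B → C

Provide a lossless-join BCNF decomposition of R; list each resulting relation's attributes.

Candidate keys of the original relation: {A}, {D}.
{A, B, C, D}: {B} determines {B, C} here but is not a superkey — split on B → C, giving {B, C} and {A, B, D}.
{B, C}: every determinant is a superkey — BCNF.
{A, B, D}: every determinant is a superkey — BCNF.

{A, B, D}; {B, C}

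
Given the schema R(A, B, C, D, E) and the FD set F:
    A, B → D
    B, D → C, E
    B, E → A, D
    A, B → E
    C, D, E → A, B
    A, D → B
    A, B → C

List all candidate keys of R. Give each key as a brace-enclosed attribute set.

{A, B}⁺ = {A, B, C, D, E}, which is every attribute, so {A, B} is a candidate key.
{A, D}⁺ = {A, B, C, D, E}, which is every attribute, so {A, D} is a candidate key.
{B, D}⁺ = {A, B, C, D, E}, which is every attribute, so {B, D} is a candidate key.
{B, E}⁺ = {A, B, C, D, E}, which is every attribute, so {B, E} is a candidate key.
{C, D, E}⁺ = {A, B, C, D, E}, which is every attribute, so {C, D, E} is a candidate key.
No proper subset of any of these is a key, and no other minimal superkey exists.

{A, B}, {A, D}, {B, D}, {B, E}, {C, D, E}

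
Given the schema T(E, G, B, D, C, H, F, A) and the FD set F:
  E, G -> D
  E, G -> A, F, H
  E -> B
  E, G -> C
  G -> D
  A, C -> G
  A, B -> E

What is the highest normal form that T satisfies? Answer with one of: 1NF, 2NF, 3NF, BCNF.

Candidate keys: {A, B, C}, {A, B, G}, {A, C, E}, {E, G}. Prime attributes: {A, B, C, E, G}.
E -> B: {E}⁺ = {B, E}, which is not all of the attributes, so the left side is not a superkey — BCNF is violated.
Because {D} is non-prime and the left side of G -> D is not a superkey, the relation is not in 3NF.
The proper key subset {G} of {E, G} determines non-prime {D}, so the relation is not even in 2NF.

1NF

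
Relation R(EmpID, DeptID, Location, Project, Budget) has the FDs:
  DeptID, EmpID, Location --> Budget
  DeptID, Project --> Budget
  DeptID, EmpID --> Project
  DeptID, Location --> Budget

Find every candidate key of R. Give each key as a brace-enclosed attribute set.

Attributes never on any right-hand side: {DeptID, EmpID, Location} — every candidate key must contain all of them.
Closure of {DeptID, EmpID, Location} is {Budget, DeptID, EmpID, Location, Project}, the whole schema; {DeptID, EmpID, Location} is a candidate key.
No smaller or unrelated set reaches every attribute, so there are no other keys.

{DeptID, EmpID, Location}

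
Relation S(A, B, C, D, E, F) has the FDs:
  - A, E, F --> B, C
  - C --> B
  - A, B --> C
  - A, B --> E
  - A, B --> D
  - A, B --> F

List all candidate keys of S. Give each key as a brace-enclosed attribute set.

Attributes never on any right-hand side: {A} — every candidate key must contain it.
{A, B}⁺ = {A, B, C, D, E, F} — all of the relation — so {A, B} is a candidate key.
{A, C}⁺ = {A, B, C, D, E, F} — all of the relation — so {A, C} is a candidate key.
{A, E, F}⁺ = {A, B, C, D, E, F} — all of the relation — so {A, E, F} is a candidate key.
These are minimal and exhaustive — every other superkey contains one of them.

{A, B}, {A, C}, {A, E, F}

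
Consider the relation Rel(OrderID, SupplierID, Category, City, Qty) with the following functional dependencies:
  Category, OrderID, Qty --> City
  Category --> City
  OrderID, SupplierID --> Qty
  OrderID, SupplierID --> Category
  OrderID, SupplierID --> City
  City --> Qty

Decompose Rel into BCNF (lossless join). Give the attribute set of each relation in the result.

{Category, City}; {Category, OrderID, SupplierID}; {Category, Qty}; {City, Qty}

Candidate key of the original relation: {OrderID, SupplierID}.
In {Category, City, OrderID, Qty, SupplierID}, {Category, OrderID, Qty} is not a superkey ({Category, OrderID, Qty}⁺ restricted to this set is {Category, City, OrderID, Qty}), so split on Category, OrderID, Qty --> City into {Category, City, OrderID, Qty} and {Category, OrderID, Qty, SupplierID}.
In {Category, City, OrderID, Qty}, {Category} is not a superkey ({Category}⁺ restricted to this set is {Category, City, Qty}), so split on Category --> City, Qty into {Category, City, Qty} and {Category, OrderID}.
In {Category, City, Qty}, {City} is not a superkey ({City}⁺ restricted to this set is {City, Qty}), so split on City --> Qty into {City, Qty} and {Category, City}.
{City, Qty} has no BCNF violation.
{Category, City} has no BCNF violation.
{Category, OrderID} has no BCNF violation.
In {Category, OrderID, Qty, SupplierID}, {Category} is not a superkey ({Category}⁺ restricted to this set is {Category, Qty}), so split on Category --> Qty into {Category, Qty} and {Category, OrderID, SupplierID}.
{Category, Qty} has no BCNF violation.
{Category, OrderID, SupplierID} has no BCNF violation.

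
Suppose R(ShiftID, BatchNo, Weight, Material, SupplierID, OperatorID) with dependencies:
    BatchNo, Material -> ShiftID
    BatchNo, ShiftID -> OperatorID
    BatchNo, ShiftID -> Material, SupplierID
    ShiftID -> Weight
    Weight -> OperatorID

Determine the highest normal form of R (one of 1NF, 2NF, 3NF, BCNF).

1NF

Candidate keys: {BatchNo, Material}, {BatchNo, ShiftID}. Prime attributes: {BatchNo, Material, ShiftID}.
ShiftID -> Weight breaks BCNF: {ShiftID}⁺ = {OperatorID, ShiftID, Weight}, so {ShiftID} is not a superkey.
Because {Weight} is non-prime and the left side of ShiftID -> Weight is not a superkey, the relation is not in 3NF.
Since {ShiftID} ⊂ {BatchNo, ShiftID} and {ShiftID}⁺ ⊇ {OperatorID, Weight} with {OperatorID, Weight} non-prime, there is a partial dependency; 2NF fails.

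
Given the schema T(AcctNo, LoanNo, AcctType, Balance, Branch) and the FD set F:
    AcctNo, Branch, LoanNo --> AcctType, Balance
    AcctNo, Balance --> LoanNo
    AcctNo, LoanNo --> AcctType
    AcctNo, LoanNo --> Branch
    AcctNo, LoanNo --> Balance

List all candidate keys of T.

{AcctNo, Balance}, {AcctNo, LoanNo}

{AcctNo} never appears on the right of any FD, so every key must include it.
{AcctNo, Balance}⁺ = {AcctNo, AcctType, Balance, Branch, LoanNo}, which is every attribute, so {AcctNo, Balance} is a candidate key.
{AcctNo, LoanNo}⁺ = {AcctNo, AcctType, Balance, Branch, LoanNo}, which is every attribute, so {AcctNo, LoanNo} is a candidate key.
These are minimal and exhaustive — every other superkey contains one of them.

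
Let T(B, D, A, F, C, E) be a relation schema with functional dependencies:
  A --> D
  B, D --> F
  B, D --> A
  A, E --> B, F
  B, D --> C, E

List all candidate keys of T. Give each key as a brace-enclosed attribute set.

{A, B}⁺ = {A, B, C, D, E, F} — all of the relation — so {A, B} is a candidate key.
{A, E}⁺ = {A, B, C, D, E, F} — all of the relation — so {A, E} is a candidate key.
{B, D}⁺ = {A, B, C, D, E, F} — all of the relation — so {B, D} is a candidate key.
These are minimal and exhaustive — every other superkey contains one of them.

{A, B}, {A, E}, {B, D}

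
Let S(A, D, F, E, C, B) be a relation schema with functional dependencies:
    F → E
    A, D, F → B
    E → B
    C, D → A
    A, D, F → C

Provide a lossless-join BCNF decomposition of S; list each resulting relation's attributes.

Candidate keys of the original relation: {A, D, F}, {C, D, F}.
In {A, B, C, D, E, F}, {F} is not a superkey ({F}⁺ restricted to this set is {B, E, F}), so split on F → B, E into {B, E, F} and {A, C, D, F}.
In {B, E, F}, {E} is not a superkey ({E}⁺ restricted to this set is {B, E}), so split on E → B into {B, E} and {E, F}.
{B, E} is in BCNF.
{E, F} is in BCNF.
In {A, C, D, F}, {C, D} is not a superkey ({C, D}⁺ restricted to this set is {A, C, D}), so split on C, D → A into {A, C, D} and {C, D, F}.
{A, C, D} is in BCNF.
{C, D, F} is in BCNF.

{A, C, D}; {B, E}; {C, D, F}; {E, F}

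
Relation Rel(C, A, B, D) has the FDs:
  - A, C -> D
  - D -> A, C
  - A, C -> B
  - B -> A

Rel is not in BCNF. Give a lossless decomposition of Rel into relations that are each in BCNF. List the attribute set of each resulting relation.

Candidate keys of the original relation: {A, C}, {B, C}, {D}.
{A, B, C, D}: {B} determines {A, B} here but is not a superkey — split on B -> A, giving {A, B} and {B, C, D}.
{A, B} has no BCNF violation.
{B, C, D} has no BCNF violation.

{A, B}; {B, C, D}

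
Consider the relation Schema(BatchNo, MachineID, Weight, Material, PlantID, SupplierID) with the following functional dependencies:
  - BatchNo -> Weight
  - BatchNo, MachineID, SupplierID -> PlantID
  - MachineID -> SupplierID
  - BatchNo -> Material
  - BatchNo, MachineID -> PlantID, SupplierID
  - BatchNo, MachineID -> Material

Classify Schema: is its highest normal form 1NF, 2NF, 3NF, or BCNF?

Candidate key: {BatchNo, MachineID}. Prime attributes: {BatchNo, MachineID}.
BatchNo -> Weight breaks BCNF: {BatchNo}⁺ = {BatchNo, Material, Weight}, so {BatchNo} is not a superkey.
Because {Weight} is non-prime and the left side of BatchNo -> Weight is not a superkey, the relation is not in 3NF.
{BatchNo} is a proper subset of the key {BatchNo, MachineID}, and {BatchNo}⁺ contains the non-prime attributes {Material, Weight} — a partial dependency, so 2NF is violated.

1NF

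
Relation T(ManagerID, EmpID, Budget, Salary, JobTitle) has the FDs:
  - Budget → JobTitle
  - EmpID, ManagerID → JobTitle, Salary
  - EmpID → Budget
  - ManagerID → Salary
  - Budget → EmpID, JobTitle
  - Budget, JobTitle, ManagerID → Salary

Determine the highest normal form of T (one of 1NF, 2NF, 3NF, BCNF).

1NF

Candidate keys: {Budget, ManagerID}, {EmpID, ManagerID}. Prime attributes: {Budget, EmpID, ManagerID}.
For Budget → JobTitle we have {Budget}⁺ = {Budget, EmpID, JobTitle}; {Budget} is not a superkey, so BCNF fails.
Because {JobTitle} is non-prime and the left side of Budget → JobTitle is not a superkey, the relation is not in 3NF.
{Budget} is a proper subset of the key {Budget, ManagerID}, and {Budget}⁺ contains the non-prime attribute {JobTitle} — a partial dependency, so 2NF is violated.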